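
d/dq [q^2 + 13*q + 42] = 2*q + 13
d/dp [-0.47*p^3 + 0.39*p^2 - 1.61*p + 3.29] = -1.41*p^2 + 0.78*p - 1.61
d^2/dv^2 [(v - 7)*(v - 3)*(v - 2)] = 6*v - 24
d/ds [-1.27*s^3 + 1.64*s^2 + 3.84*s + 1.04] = -3.81*s^2 + 3.28*s + 3.84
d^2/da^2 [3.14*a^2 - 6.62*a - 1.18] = 6.28000000000000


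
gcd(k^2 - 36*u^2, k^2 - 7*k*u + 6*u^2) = -k + 6*u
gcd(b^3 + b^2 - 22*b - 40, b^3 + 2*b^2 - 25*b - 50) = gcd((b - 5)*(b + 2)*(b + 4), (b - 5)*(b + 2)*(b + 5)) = b^2 - 3*b - 10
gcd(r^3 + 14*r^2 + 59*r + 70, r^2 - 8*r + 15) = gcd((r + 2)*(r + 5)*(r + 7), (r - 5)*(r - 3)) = 1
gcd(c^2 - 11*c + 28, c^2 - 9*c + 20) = c - 4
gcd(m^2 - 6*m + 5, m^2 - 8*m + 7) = m - 1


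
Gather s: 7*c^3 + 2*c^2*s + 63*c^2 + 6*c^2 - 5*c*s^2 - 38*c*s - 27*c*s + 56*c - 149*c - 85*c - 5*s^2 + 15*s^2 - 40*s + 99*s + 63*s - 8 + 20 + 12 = 7*c^3 + 69*c^2 - 178*c + s^2*(10 - 5*c) + s*(2*c^2 - 65*c + 122) + 24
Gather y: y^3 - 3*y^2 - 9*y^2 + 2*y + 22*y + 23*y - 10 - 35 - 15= y^3 - 12*y^2 + 47*y - 60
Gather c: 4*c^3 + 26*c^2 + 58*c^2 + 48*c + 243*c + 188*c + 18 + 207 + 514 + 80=4*c^3 + 84*c^2 + 479*c + 819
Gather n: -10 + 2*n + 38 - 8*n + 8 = 36 - 6*n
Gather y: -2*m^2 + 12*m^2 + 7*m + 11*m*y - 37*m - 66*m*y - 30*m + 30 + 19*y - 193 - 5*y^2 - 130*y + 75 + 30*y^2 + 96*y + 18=10*m^2 - 60*m + 25*y^2 + y*(-55*m - 15) - 70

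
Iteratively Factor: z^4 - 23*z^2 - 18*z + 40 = (z - 5)*(z^3 + 5*z^2 + 2*z - 8) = (z - 5)*(z - 1)*(z^2 + 6*z + 8) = (z - 5)*(z - 1)*(z + 2)*(z + 4)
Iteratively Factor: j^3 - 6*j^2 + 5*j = (j)*(j^2 - 6*j + 5) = j*(j - 1)*(j - 5)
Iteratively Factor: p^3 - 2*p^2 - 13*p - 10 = (p + 1)*(p^2 - 3*p - 10) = (p - 5)*(p + 1)*(p + 2)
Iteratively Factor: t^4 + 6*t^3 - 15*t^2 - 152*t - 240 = (t + 4)*(t^3 + 2*t^2 - 23*t - 60) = (t - 5)*(t + 4)*(t^2 + 7*t + 12) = (t - 5)*(t + 3)*(t + 4)*(t + 4)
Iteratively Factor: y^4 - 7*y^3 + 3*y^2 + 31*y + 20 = (y - 4)*(y^3 - 3*y^2 - 9*y - 5) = (y - 4)*(y + 1)*(y^2 - 4*y - 5) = (y - 4)*(y + 1)^2*(y - 5)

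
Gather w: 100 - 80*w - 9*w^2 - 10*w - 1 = -9*w^2 - 90*w + 99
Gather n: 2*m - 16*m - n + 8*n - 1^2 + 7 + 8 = -14*m + 7*n + 14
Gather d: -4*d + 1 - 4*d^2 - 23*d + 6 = -4*d^2 - 27*d + 7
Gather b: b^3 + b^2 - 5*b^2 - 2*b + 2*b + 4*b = b^3 - 4*b^2 + 4*b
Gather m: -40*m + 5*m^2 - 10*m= 5*m^2 - 50*m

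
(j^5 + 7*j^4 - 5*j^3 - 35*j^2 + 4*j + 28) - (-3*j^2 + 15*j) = j^5 + 7*j^4 - 5*j^3 - 32*j^2 - 11*j + 28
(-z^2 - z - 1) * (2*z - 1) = -2*z^3 - z^2 - z + 1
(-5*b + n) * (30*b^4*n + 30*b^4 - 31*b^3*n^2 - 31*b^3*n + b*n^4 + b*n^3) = -150*b^5*n - 150*b^5 + 185*b^4*n^2 + 185*b^4*n - 31*b^3*n^3 - 31*b^3*n^2 - 5*b^2*n^4 - 5*b^2*n^3 + b*n^5 + b*n^4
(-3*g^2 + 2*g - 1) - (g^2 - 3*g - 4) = -4*g^2 + 5*g + 3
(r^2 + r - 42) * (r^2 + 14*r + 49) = r^4 + 15*r^3 + 21*r^2 - 539*r - 2058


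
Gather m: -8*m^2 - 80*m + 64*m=-8*m^2 - 16*m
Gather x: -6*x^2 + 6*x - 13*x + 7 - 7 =-6*x^2 - 7*x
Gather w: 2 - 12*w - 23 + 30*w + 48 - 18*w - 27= 0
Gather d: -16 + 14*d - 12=14*d - 28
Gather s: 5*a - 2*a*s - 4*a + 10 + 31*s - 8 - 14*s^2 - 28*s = a - 14*s^2 + s*(3 - 2*a) + 2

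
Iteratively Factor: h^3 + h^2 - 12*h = (h - 3)*(h^2 + 4*h) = h*(h - 3)*(h + 4)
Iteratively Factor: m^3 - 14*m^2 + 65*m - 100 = (m - 5)*(m^2 - 9*m + 20) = (m - 5)*(m - 4)*(m - 5)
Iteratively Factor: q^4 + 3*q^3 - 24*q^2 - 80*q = (q - 5)*(q^3 + 8*q^2 + 16*q) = q*(q - 5)*(q^2 + 8*q + 16) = q*(q - 5)*(q + 4)*(q + 4)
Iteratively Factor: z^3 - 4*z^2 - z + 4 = (z - 1)*(z^2 - 3*z - 4) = (z - 1)*(z + 1)*(z - 4)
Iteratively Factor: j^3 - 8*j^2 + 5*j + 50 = (j - 5)*(j^2 - 3*j - 10) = (j - 5)*(j + 2)*(j - 5)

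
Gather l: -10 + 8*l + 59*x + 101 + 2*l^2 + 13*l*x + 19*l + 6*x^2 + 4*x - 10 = 2*l^2 + l*(13*x + 27) + 6*x^2 + 63*x + 81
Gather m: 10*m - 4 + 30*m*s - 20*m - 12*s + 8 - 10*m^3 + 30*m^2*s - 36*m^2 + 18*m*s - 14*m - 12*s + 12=-10*m^3 + m^2*(30*s - 36) + m*(48*s - 24) - 24*s + 16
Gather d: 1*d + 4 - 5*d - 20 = -4*d - 16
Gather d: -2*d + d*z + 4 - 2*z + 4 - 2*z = d*(z - 2) - 4*z + 8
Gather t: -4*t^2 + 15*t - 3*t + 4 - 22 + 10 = -4*t^2 + 12*t - 8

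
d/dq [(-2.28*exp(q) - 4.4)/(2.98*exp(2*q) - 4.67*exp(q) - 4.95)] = (6.7944*exp(2*q) + 26.224*exp(q) - 9.262)*exp(q)/(8.8804*exp(4*q) - 27.8332*exp(3*q) - 7.6931*exp(2*q) + 46.233*exp(q) + 24.5025)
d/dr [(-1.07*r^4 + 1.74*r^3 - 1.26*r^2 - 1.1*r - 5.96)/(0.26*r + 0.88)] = (-0.8346*r^4 - 2.8616*r^3 + 4.266*r^2 - 2.2176*r + 0.5816)/(0.0676*r^2 + 0.4576*r + 0.7744)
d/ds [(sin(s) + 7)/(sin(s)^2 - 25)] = (-14*sin(s) + cos(s)^2 - 26)*cos(s)/(sin(s)^2 - 25)^2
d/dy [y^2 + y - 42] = 2*y + 1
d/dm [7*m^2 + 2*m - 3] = 14*m + 2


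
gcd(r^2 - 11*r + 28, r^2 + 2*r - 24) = r - 4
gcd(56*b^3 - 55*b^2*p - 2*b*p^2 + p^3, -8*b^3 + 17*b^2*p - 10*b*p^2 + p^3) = 8*b^2 - 9*b*p + p^2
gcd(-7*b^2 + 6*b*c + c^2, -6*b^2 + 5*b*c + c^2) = b - c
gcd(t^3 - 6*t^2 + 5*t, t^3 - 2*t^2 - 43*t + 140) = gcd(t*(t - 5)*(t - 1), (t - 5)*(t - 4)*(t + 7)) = t - 5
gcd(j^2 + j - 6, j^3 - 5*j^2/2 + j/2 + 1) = j - 2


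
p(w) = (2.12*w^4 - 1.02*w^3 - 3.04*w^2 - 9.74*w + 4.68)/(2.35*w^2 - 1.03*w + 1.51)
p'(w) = (1.03 - 4.7*w)*(2.12*w^4 - 1.02*w^3 - 3.04*w^2 - 9.74*w + 4.68)/(2.35*w^2 - 1.03*w + 1.51)^2 + (8.48*w^3 - 3.06*w^2 - 6.08*w - 9.74)/(2.35*w^2 - 1.03*w + 1.51)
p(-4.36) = 16.58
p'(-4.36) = -7.65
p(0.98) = -2.46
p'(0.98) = -0.67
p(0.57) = -1.08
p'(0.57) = -6.43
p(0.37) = 0.45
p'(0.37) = -8.48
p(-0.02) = 3.18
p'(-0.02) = -3.95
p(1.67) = -1.31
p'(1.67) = 3.16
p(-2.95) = 7.75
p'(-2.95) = -4.83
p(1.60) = -1.53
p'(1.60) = 2.95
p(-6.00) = 31.66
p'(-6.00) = -10.72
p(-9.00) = 72.09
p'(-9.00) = -16.21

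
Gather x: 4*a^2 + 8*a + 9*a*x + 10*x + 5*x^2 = 4*a^2 + 8*a + 5*x^2 + x*(9*a + 10)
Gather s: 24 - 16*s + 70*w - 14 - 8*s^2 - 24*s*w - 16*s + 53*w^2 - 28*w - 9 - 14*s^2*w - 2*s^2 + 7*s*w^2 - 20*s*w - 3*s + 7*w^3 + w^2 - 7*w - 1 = s^2*(-14*w - 10) + s*(7*w^2 - 44*w - 35) + 7*w^3 + 54*w^2 + 35*w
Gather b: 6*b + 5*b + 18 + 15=11*b + 33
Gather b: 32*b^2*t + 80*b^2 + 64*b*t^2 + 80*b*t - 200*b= b^2*(32*t + 80) + b*(64*t^2 + 80*t - 200)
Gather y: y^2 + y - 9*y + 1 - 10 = y^2 - 8*y - 9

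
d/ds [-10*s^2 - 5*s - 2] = -20*s - 5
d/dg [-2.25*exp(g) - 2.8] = -2.25*exp(g)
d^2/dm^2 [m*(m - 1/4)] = 2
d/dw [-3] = 0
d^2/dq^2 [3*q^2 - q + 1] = 6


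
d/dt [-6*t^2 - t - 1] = -12*t - 1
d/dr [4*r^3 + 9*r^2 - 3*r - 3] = 12*r^2 + 18*r - 3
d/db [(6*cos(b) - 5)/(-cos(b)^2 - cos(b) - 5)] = (6*sin(b)^2 + 10*cos(b) + 29)*sin(b)/(cos(b)^2 + cos(b) + 5)^2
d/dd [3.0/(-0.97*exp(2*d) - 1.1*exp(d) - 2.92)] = (5.82*exp(d) + 3.3)*exp(d)/(0.97*exp(2*d) + 1.1*exp(d) + 2.92)^2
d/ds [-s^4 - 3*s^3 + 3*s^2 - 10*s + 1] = -4*s^3 - 9*s^2 + 6*s - 10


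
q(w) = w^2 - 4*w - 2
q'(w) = 2*w - 4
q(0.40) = -3.44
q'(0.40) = -3.20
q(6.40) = 13.36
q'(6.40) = 8.80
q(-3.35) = 22.62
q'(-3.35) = -10.70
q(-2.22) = 11.81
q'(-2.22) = -8.44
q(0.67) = -4.23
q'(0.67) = -2.66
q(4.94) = 2.64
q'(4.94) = 5.88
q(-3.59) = 25.25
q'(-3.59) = -11.18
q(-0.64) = 0.97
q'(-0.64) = -5.28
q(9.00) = 43.00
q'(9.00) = 14.00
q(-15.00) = 283.00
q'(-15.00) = -34.00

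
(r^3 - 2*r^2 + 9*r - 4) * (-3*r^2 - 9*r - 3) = -3*r^5 - 3*r^4 - 12*r^3 - 63*r^2 + 9*r + 12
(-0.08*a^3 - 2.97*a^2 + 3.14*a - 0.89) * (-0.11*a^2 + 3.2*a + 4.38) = 0.0088*a^5 + 0.0707*a^4 - 10.1998*a^3 - 2.8627*a^2 + 10.9052*a - 3.8982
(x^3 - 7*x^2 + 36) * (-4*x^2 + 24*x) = -4*x^5 + 52*x^4 - 168*x^3 - 144*x^2 + 864*x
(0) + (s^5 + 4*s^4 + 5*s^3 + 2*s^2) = s^5 + 4*s^4 + 5*s^3 + 2*s^2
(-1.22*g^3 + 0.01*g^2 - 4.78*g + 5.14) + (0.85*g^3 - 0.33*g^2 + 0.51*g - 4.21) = -0.37*g^3 - 0.32*g^2 - 4.27*g + 0.93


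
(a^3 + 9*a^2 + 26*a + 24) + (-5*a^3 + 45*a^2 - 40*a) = -4*a^3 + 54*a^2 - 14*a + 24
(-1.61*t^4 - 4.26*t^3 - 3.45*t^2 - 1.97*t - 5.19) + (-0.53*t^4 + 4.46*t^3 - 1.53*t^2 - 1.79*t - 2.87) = -2.14*t^4 + 0.2*t^3 - 4.98*t^2 - 3.76*t - 8.06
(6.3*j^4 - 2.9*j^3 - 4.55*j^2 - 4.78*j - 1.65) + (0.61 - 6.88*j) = 6.3*j^4 - 2.9*j^3 - 4.55*j^2 - 11.66*j - 1.04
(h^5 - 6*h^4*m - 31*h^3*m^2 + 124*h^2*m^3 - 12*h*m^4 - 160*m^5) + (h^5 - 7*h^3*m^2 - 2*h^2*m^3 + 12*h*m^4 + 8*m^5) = 2*h^5 - 6*h^4*m - 38*h^3*m^2 + 122*h^2*m^3 - 152*m^5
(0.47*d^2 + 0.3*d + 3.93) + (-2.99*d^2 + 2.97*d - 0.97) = -2.52*d^2 + 3.27*d + 2.96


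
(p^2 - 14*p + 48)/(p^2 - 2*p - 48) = (p - 6)/(p + 6)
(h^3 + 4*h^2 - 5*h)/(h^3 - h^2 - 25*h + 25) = h/(h - 5)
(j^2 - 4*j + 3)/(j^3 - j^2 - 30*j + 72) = (j - 1)/(j^2 + 2*j - 24)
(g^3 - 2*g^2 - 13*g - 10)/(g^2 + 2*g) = g - 4 - 5/g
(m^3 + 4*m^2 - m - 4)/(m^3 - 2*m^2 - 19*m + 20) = (m + 1)/(m - 5)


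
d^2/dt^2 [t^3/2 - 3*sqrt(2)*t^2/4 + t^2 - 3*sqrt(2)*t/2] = 3*t - 3*sqrt(2)/2 + 2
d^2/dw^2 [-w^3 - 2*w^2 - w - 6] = -6*w - 4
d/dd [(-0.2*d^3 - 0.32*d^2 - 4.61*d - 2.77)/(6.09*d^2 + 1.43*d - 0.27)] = (-1.218*d^4 - 0.572*d^3 + 27.7793*d^2 + 33.9114*d + 5.2058)/(37.0881*d^4 + 17.4174*d^3 - 1.2437*d^2 - 0.7722*d + 0.0729)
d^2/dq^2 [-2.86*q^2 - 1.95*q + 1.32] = -5.72000000000000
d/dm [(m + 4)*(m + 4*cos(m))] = m - (m + 4)*(4*sin(m) - 1) + 4*cos(m)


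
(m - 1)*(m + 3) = m^2 + 2*m - 3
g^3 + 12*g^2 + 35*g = g*(g + 5)*(g + 7)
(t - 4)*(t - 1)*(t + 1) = t^3 - 4*t^2 - t + 4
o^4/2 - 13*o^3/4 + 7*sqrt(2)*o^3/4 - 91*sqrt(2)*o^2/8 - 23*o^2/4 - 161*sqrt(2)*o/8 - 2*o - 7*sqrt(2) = (o/2 + 1/2)*(o - 8)*(o + 1/2)*(o + 7*sqrt(2)/2)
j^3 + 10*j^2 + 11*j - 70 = (j - 2)*(j + 5)*(j + 7)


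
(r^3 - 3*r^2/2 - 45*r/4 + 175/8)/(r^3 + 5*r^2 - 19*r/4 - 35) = (r - 5/2)/(r + 4)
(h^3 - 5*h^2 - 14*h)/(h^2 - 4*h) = (h^2 - 5*h - 14)/(h - 4)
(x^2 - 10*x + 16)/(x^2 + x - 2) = (x^2 - 10*x + 16)/(x^2 + x - 2)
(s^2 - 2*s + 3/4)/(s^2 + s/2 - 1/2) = (s - 3/2)/(s + 1)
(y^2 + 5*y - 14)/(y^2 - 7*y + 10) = (y + 7)/(y - 5)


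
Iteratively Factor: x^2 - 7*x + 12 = (x - 3)*(x - 4)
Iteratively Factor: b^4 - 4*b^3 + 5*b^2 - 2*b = (b - 2)*(b^3 - 2*b^2 + b) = b*(b - 2)*(b^2 - 2*b + 1) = b*(b - 2)*(b - 1)*(b - 1)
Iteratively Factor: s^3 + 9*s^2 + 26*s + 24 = (s + 4)*(s^2 + 5*s + 6) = (s + 3)*(s + 4)*(s + 2)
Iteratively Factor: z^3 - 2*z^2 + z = (z)*(z^2 - 2*z + 1) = z*(z - 1)*(z - 1)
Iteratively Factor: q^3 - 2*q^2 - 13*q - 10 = (q + 2)*(q^2 - 4*q - 5) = (q + 1)*(q + 2)*(q - 5)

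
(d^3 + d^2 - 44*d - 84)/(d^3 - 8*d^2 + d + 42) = (d + 6)/(d - 3)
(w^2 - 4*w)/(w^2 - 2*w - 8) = w/(w + 2)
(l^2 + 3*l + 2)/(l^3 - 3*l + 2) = (l + 1)/(l^2 - 2*l + 1)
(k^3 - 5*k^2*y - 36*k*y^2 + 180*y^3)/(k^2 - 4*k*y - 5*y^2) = (k^2 - 36*y^2)/(k + y)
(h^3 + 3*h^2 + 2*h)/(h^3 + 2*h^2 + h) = (h + 2)/(h + 1)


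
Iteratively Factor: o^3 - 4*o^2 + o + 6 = (o + 1)*(o^2 - 5*o + 6) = (o - 2)*(o + 1)*(o - 3)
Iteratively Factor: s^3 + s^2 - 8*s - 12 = (s - 3)*(s^2 + 4*s + 4) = (s - 3)*(s + 2)*(s + 2)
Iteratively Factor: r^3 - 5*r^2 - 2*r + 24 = (r + 2)*(r^2 - 7*r + 12) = (r - 3)*(r + 2)*(r - 4)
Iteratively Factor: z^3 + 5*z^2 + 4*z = (z)*(z^2 + 5*z + 4) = z*(z + 1)*(z + 4)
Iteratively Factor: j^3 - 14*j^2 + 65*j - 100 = (j - 5)*(j^2 - 9*j + 20) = (j - 5)*(j - 4)*(j - 5)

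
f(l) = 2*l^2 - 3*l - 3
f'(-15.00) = -63.00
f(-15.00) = 492.00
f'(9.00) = 33.00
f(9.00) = 132.00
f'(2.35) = 6.40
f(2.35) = 1.00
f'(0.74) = -0.04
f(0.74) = -4.12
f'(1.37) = 2.48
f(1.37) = -3.36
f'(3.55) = 11.20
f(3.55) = 11.56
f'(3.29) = 10.16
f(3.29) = 8.78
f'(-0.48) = -4.92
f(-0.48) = -1.10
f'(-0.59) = -5.36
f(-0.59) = -0.53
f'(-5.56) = -25.24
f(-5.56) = 75.51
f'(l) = 4*l - 3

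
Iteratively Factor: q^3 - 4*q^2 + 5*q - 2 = (q - 2)*(q^2 - 2*q + 1) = (q - 2)*(q - 1)*(q - 1)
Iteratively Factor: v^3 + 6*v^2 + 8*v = (v + 4)*(v^2 + 2*v) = (v + 2)*(v + 4)*(v)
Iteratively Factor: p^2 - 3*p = (p)*(p - 3)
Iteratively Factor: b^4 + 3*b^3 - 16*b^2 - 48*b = (b + 4)*(b^3 - b^2 - 12*b) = b*(b + 4)*(b^2 - b - 12) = b*(b - 4)*(b + 4)*(b + 3)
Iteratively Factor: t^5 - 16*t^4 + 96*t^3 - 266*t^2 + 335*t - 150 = (t - 5)*(t^4 - 11*t^3 + 41*t^2 - 61*t + 30) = (t - 5)*(t - 1)*(t^3 - 10*t^2 + 31*t - 30) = (t - 5)^2*(t - 1)*(t^2 - 5*t + 6) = (t - 5)^2*(t - 2)*(t - 1)*(t - 3)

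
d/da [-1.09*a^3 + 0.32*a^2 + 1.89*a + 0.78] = -3.27*a^2 + 0.64*a + 1.89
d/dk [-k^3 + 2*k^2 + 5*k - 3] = -3*k^2 + 4*k + 5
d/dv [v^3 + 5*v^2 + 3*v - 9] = 3*v^2 + 10*v + 3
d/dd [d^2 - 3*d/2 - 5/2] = 2*d - 3/2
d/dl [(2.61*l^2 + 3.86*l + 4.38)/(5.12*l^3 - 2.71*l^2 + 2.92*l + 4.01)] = (-13.3632*l^4 - 39.5264*l^3 - 49.195*l^2 + 44.6718*l + 2.689)/(26.2144*l^6 - 27.7504*l^5 + 37.2449*l^4 + 25.236*l^3 - 13.2078*l^2 + 23.4184*l + 16.0801)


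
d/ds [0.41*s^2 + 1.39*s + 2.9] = 0.82*s + 1.39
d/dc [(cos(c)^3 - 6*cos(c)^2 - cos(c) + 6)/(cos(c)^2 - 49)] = (-cos(c)^4 + 146*cos(c)^2 - 576*cos(c) - 49)*sin(c)/((cos(c) - 7)^2*(cos(c) + 7)^2)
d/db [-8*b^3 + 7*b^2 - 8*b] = -24*b^2 + 14*b - 8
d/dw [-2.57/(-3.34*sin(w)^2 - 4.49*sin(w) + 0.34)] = -(17.1676*sin(w) + 11.5393)*cos(w)/(3.34*sin(w)^2 + 4.49*sin(w) - 0.34)^2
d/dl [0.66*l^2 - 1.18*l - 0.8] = 1.32*l - 1.18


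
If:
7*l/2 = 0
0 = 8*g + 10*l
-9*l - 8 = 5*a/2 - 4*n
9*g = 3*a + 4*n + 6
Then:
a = -28/11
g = 0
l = 0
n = 9/22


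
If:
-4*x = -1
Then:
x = 1/4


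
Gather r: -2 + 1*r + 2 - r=0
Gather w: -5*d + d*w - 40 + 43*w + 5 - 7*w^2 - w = -5*d - 7*w^2 + w*(d + 42) - 35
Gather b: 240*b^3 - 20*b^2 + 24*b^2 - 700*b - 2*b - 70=240*b^3 + 4*b^2 - 702*b - 70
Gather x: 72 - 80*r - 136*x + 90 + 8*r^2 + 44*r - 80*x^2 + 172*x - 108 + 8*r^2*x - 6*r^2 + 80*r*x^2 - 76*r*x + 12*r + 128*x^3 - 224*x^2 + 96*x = 2*r^2 - 24*r + 128*x^3 + x^2*(80*r - 304) + x*(8*r^2 - 76*r + 132) + 54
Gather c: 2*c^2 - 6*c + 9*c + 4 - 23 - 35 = 2*c^2 + 3*c - 54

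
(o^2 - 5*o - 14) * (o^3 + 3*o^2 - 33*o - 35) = o^5 - 2*o^4 - 62*o^3 + 88*o^2 + 637*o + 490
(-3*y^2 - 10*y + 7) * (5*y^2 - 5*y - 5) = -15*y^4 - 35*y^3 + 100*y^2 + 15*y - 35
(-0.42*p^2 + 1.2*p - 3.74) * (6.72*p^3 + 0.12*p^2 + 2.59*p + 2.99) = -2.8224*p^5 + 8.0136*p^4 - 26.0766*p^3 + 1.4034*p^2 - 6.0986*p - 11.1826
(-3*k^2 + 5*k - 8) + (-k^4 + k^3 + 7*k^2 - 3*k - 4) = -k^4 + k^3 + 4*k^2 + 2*k - 12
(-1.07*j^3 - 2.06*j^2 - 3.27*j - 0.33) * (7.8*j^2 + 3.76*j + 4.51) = -8.346*j^5 - 20.0912*j^4 - 38.0773*j^3 - 24.1598*j^2 - 15.9885*j - 1.4883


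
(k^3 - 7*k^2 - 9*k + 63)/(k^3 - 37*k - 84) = (k - 3)/(k + 4)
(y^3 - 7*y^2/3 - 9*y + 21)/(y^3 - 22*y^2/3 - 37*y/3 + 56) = (y - 3)/(y - 8)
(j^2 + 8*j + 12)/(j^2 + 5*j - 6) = (j + 2)/(j - 1)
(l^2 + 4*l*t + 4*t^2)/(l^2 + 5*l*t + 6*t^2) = (l + 2*t)/(l + 3*t)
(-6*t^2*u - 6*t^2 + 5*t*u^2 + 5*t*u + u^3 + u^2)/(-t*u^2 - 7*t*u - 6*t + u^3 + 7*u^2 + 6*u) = (6*t + u)/(u + 6)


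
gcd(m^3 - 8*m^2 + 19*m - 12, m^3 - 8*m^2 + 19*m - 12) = m^3 - 8*m^2 + 19*m - 12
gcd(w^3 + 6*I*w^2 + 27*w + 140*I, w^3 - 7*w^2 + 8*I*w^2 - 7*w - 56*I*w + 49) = w + 7*I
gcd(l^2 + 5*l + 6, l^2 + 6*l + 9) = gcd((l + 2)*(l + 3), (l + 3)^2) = l + 3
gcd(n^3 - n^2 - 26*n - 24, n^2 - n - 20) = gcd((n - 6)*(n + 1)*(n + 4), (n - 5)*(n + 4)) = n + 4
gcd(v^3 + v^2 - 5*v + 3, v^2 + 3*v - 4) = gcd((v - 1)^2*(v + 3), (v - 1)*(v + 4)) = v - 1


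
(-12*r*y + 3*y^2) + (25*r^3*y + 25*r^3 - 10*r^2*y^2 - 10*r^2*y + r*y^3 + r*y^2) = 25*r^3*y + 25*r^3 - 10*r^2*y^2 - 10*r^2*y + r*y^3 + r*y^2 - 12*r*y + 3*y^2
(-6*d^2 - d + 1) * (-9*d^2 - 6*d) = 54*d^4 + 45*d^3 - 3*d^2 - 6*d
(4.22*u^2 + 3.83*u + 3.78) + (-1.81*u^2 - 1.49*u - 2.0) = 2.41*u^2 + 2.34*u + 1.78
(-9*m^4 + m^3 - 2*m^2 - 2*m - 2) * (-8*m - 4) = 72*m^5 + 28*m^4 + 12*m^3 + 24*m^2 + 24*m + 8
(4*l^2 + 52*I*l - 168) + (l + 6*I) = 4*l^2 + l + 52*I*l - 168 + 6*I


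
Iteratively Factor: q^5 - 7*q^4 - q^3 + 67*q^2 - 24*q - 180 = (q + 2)*(q^4 - 9*q^3 + 17*q^2 + 33*q - 90) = (q - 3)*(q + 2)*(q^3 - 6*q^2 - q + 30) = (q - 5)*(q - 3)*(q + 2)*(q^2 - q - 6) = (q - 5)*(q - 3)*(q + 2)^2*(q - 3)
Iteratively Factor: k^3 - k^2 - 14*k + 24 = (k + 4)*(k^2 - 5*k + 6) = (k - 2)*(k + 4)*(k - 3)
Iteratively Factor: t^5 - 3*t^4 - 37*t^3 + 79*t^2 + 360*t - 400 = (t + 4)*(t^4 - 7*t^3 - 9*t^2 + 115*t - 100) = (t + 4)^2*(t^3 - 11*t^2 + 35*t - 25) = (t - 5)*(t + 4)^2*(t^2 - 6*t + 5) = (t - 5)^2*(t + 4)^2*(t - 1)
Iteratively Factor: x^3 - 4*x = (x)*(x^2 - 4) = x*(x - 2)*(x + 2)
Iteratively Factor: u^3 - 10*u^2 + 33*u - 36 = (u - 3)*(u^2 - 7*u + 12) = (u - 4)*(u - 3)*(u - 3)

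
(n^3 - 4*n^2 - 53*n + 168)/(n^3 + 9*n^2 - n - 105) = (n - 8)/(n + 5)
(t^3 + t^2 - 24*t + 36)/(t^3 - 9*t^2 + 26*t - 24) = (t + 6)/(t - 4)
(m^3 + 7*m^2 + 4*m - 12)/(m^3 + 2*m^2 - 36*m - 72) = (m - 1)/(m - 6)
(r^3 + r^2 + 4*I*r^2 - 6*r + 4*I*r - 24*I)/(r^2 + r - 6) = r + 4*I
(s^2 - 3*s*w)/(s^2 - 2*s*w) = (s - 3*w)/(s - 2*w)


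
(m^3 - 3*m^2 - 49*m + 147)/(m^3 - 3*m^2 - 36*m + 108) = (m^2 - 49)/(m^2 - 36)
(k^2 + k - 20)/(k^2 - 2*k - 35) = (k - 4)/(k - 7)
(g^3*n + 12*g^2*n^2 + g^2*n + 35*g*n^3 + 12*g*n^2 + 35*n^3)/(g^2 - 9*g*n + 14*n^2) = n*(g^3 + 12*g^2*n + g^2 + 35*g*n^2 + 12*g*n + 35*n^2)/(g^2 - 9*g*n + 14*n^2)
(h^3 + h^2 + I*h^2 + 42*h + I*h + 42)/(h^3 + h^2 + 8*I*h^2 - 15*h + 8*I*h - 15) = (h^2 + I*h + 42)/(h^2 + 8*I*h - 15)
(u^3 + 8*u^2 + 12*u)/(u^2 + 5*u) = (u^2 + 8*u + 12)/(u + 5)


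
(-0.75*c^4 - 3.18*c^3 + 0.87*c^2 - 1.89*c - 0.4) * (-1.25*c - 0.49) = 0.9375*c^5 + 4.3425*c^4 + 0.4707*c^3 + 1.9362*c^2 + 1.4261*c + 0.196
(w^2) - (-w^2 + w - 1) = 2*w^2 - w + 1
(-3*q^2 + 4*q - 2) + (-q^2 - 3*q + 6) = -4*q^2 + q + 4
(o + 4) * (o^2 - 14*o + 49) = o^3 - 10*o^2 - 7*o + 196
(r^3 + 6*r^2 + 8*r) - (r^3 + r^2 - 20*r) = 5*r^2 + 28*r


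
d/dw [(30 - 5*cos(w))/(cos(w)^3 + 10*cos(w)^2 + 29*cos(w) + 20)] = 5*(237*cos(w)/2 + 4*cos(2*w) - cos(3*w)/2 + 198)*sin(w)/(cos(w)^3 + 10*cos(w)^2 + 29*cos(w) + 20)^2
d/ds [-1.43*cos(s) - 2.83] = 1.43*sin(s)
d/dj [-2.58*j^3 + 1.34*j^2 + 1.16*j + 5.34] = -7.74*j^2 + 2.68*j + 1.16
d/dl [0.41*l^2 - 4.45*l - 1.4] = 0.82*l - 4.45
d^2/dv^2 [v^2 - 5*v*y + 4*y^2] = 2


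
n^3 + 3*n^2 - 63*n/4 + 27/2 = (n - 3/2)^2*(n + 6)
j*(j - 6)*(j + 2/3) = j^3 - 16*j^2/3 - 4*j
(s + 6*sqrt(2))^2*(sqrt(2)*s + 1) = sqrt(2)*s^3 + 25*s^2 + 84*sqrt(2)*s + 72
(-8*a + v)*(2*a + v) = -16*a^2 - 6*a*v + v^2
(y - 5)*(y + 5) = y^2 - 25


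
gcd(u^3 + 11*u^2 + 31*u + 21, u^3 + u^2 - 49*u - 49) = u^2 + 8*u + 7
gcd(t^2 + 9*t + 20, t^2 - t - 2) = 1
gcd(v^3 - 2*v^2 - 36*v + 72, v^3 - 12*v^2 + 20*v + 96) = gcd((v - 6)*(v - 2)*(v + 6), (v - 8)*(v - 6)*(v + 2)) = v - 6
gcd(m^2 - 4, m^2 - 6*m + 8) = m - 2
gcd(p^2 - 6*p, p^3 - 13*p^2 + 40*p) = p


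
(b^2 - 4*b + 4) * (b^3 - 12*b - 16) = b^5 - 4*b^4 - 8*b^3 + 32*b^2 + 16*b - 64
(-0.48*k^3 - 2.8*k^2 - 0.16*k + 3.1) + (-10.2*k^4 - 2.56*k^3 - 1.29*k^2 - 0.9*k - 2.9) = -10.2*k^4 - 3.04*k^3 - 4.09*k^2 - 1.06*k + 0.2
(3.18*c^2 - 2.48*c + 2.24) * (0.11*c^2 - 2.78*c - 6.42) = 0.3498*c^4 - 9.1132*c^3 - 13.2748*c^2 + 9.6944*c - 14.3808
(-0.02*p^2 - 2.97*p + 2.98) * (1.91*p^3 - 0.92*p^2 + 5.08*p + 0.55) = -0.0382*p^5 - 5.6543*p^4 + 8.3226*p^3 - 17.8402*p^2 + 13.5049*p + 1.639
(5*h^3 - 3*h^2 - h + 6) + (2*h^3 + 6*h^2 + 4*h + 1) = 7*h^3 + 3*h^2 + 3*h + 7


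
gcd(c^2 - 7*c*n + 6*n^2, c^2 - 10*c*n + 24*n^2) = c - 6*n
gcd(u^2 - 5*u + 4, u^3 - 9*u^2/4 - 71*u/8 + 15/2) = u - 4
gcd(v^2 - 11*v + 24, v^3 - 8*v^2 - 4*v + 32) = v - 8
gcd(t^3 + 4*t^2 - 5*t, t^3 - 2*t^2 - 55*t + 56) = t - 1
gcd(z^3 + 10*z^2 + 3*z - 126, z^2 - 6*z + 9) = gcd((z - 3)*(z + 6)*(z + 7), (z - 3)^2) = z - 3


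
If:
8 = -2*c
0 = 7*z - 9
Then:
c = -4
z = 9/7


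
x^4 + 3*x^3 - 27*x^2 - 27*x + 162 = (x - 3)^2*(x + 3)*(x + 6)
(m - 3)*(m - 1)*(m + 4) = m^3 - 13*m + 12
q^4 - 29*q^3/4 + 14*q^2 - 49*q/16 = q*(q - 7/2)^2*(q - 1/4)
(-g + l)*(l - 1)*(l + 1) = -g*l^2 + g + l^3 - l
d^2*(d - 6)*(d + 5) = d^4 - d^3 - 30*d^2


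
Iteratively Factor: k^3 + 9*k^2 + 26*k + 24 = (k + 4)*(k^2 + 5*k + 6) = (k + 3)*(k + 4)*(k + 2)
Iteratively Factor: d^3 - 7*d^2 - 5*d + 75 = (d + 3)*(d^2 - 10*d + 25) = (d - 5)*(d + 3)*(d - 5)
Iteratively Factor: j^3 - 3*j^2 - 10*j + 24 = (j + 3)*(j^2 - 6*j + 8) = (j - 4)*(j + 3)*(j - 2)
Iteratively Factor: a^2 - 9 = (a - 3)*(a + 3)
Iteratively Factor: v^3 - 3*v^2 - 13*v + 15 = (v - 5)*(v^2 + 2*v - 3) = (v - 5)*(v - 1)*(v + 3)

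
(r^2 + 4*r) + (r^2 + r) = 2*r^2 + 5*r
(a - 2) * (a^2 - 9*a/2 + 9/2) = a^3 - 13*a^2/2 + 27*a/2 - 9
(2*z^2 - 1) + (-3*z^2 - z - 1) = -z^2 - z - 2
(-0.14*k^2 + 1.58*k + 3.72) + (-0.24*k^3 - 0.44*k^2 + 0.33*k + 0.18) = -0.24*k^3 - 0.58*k^2 + 1.91*k + 3.9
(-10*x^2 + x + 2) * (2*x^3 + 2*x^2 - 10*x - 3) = -20*x^5 - 18*x^4 + 106*x^3 + 24*x^2 - 23*x - 6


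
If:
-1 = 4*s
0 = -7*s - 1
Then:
No Solution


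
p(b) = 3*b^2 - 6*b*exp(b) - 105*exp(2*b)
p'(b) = -6*b*exp(b) + 6*b - 210*exp(2*b) - 6*exp(b)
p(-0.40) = -45.09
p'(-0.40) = -99.17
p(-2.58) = 20.54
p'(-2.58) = -15.97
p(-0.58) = -29.96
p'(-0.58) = -70.72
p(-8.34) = 208.68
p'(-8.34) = -50.03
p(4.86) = -1751652.18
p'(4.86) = -3500428.72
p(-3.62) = 39.82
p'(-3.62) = -21.45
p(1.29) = -1408.82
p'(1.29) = -2813.57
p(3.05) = -47173.57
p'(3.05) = -94124.93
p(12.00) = -2781369541546.55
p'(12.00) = -5562728342068.86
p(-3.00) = 27.64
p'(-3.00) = -17.92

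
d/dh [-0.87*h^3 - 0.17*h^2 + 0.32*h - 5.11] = -2.61*h^2 - 0.34*h + 0.32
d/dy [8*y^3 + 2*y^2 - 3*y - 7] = 24*y^2 + 4*y - 3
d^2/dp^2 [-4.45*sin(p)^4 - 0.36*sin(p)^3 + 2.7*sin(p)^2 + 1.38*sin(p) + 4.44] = 71.2*sin(p)^4 + 3.24*sin(p)^3 - 64.2*sin(p)^2 - 3.54*sin(p) + 5.4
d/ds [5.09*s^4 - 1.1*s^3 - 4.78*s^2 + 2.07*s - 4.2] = 20.36*s^3 - 3.3*s^2 - 9.56*s + 2.07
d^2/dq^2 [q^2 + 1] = 2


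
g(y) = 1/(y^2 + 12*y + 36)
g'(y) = (-2*y - 12)/(y^2 + 12*y + 36)^2 = 2*(-y - 6)/(y^2 + 12*y + 36)^2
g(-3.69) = 0.19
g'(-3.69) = -0.16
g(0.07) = 0.03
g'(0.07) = -0.01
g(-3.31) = 0.14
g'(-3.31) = -0.10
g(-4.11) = 0.28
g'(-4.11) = -0.30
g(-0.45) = 0.03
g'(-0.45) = -0.01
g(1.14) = 0.02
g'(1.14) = -0.01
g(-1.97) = 0.06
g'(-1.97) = -0.03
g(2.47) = 0.01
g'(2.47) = -0.00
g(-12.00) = 0.03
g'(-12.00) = 0.01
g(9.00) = 0.00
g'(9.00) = 0.00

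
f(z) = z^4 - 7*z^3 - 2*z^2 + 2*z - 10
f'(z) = 4*z^3 - 21*z^2 - 4*z + 2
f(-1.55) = 13.93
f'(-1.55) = -57.15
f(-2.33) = 92.50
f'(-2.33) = -153.28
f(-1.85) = 35.49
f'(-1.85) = -87.80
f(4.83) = -291.51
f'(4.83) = -56.51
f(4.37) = -258.94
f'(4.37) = -82.70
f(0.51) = -10.36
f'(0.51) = -4.97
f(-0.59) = -10.32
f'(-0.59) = -3.77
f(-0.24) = -10.50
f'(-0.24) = 1.70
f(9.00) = 1304.00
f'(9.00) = 1181.00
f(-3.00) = 236.00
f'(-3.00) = -283.00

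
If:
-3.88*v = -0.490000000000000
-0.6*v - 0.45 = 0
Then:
No Solution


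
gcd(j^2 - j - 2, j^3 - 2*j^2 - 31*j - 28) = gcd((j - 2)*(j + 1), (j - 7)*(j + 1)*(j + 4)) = j + 1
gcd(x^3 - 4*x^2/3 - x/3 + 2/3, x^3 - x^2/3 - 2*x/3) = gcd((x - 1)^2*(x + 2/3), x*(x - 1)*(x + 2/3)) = x^2 - x/3 - 2/3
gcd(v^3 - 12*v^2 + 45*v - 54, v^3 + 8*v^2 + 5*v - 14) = 1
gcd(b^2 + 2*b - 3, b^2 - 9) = b + 3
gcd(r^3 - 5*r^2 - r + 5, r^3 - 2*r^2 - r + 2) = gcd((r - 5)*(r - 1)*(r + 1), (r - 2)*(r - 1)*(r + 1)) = r^2 - 1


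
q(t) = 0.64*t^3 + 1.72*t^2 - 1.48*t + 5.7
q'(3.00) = 26.12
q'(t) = 1.92*t^2 + 3.44*t - 1.48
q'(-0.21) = -2.12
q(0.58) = 5.55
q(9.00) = 598.26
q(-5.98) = -60.80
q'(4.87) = 60.81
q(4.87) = 113.21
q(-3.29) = 6.40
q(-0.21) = 6.08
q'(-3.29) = 7.98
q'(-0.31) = -2.36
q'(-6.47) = 56.64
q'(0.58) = 1.16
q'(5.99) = 88.02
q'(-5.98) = 46.61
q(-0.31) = 6.31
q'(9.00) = 185.00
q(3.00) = 34.02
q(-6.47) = -86.06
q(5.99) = 196.10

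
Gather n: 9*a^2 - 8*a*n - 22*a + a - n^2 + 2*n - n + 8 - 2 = 9*a^2 - 21*a - n^2 + n*(1 - 8*a) + 6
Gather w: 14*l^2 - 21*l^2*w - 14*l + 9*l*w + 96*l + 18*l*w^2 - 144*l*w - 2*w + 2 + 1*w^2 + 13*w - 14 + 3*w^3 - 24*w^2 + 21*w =14*l^2 + 82*l + 3*w^3 + w^2*(18*l - 23) + w*(-21*l^2 - 135*l + 32) - 12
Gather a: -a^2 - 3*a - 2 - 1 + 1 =-a^2 - 3*a - 2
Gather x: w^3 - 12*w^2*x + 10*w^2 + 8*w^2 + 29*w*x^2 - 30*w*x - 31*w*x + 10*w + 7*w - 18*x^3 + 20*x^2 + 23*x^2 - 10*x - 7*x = w^3 + 18*w^2 + 17*w - 18*x^3 + x^2*(29*w + 43) + x*(-12*w^2 - 61*w - 17)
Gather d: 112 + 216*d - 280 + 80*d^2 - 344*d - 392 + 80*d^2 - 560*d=160*d^2 - 688*d - 560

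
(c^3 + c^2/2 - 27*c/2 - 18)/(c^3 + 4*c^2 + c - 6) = (c^2 - 5*c/2 - 6)/(c^2 + c - 2)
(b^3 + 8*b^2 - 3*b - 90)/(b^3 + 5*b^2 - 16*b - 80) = (b^2 + 3*b - 18)/(b^2 - 16)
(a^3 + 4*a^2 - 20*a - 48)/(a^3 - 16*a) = (a^2 + 8*a + 12)/(a*(a + 4))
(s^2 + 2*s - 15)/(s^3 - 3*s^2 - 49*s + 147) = (s + 5)/(s^2 - 49)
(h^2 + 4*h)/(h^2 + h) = (h + 4)/(h + 1)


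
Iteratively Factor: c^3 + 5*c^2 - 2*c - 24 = (c + 4)*(c^2 + c - 6) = (c + 3)*(c + 4)*(c - 2)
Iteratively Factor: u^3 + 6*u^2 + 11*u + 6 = (u + 3)*(u^2 + 3*u + 2) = (u + 2)*(u + 3)*(u + 1)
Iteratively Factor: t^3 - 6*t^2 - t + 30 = (t - 3)*(t^2 - 3*t - 10) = (t - 5)*(t - 3)*(t + 2)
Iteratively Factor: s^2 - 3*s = (s)*(s - 3)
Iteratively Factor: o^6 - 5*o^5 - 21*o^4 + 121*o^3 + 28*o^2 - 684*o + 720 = (o + 3)*(o^5 - 8*o^4 + 3*o^3 + 112*o^2 - 308*o + 240) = (o - 5)*(o + 3)*(o^4 - 3*o^3 - 12*o^2 + 52*o - 48) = (o - 5)*(o + 3)*(o + 4)*(o^3 - 7*o^2 + 16*o - 12) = (o - 5)*(o - 3)*(o + 3)*(o + 4)*(o^2 - 4*o + 4) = (o - 5)*(o - 3)*(o - 2)*(o + 3)*(o + 4)*(o - 2)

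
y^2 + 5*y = y*(y + 5)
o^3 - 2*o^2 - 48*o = o*(o - 8)*(o + 6)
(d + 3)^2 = d^2 + 6*d + 9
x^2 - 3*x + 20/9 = (x - 5/3)*(x - 4/3)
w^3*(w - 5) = w^4 - 5*w^3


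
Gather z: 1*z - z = 0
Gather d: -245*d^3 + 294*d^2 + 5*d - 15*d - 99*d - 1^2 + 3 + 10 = -245*d^3 + 294*d^2 - 109*d + 12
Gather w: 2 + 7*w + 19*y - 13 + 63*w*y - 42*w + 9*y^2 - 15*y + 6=w*(63*y - 35) + 9*y^2 + 4*y - 5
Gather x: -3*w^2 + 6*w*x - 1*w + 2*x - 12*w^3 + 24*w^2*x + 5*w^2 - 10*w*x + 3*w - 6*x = -12*w^3 + 2*w^2 + 2*w + x*(24*w^2 - 4*w - 4)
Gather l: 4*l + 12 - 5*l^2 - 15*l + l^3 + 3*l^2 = l^3 - 2*l^2 - 11*l + 12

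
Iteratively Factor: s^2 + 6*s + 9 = (s + 3)*(s + 3)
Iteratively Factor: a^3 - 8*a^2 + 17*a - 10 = (a - 1)*(a^2 - 7*a + 10) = (a - 2)*(a - 1)*(a - 5)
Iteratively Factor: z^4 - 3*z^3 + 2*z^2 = (z)*(z^3 - 3*z^2 + 2*z) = z^2*(z^2 - 3*z + 2) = z^2*(z - 1)*(z - 2)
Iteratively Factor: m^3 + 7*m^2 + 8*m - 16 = (m + 4)*(m^2 + 3*m - 4) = (m - 1)*(m + 4)*(m + 4)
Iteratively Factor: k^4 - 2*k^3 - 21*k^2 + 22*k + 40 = (k + 4)*(k^3 - 6*k^2 + 3*k + 10) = (k + 1)*(k + 4)*(k^2 - 7*k + 10) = (k - 5)*(k + 1)*(k + 4)*(k - 2)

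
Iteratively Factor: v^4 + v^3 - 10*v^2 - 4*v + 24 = (v + 2)*(v^3 - v^2 - 8*v + 12) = (v - 2)*(v + 2)*(v^2 + v - 6) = (v - 2)*(v + 2)*(v + 3)*(v - 2)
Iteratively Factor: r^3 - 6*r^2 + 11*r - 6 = (r - 2)*(r^2 - 4*r + 3) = (r - 3)*(r - 2)*(r - 1)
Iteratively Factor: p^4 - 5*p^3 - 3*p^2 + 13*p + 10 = (p - 2)*(p^3 - 3*p^2 - 9*p - 5) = (p - 5)*(p - 2)*(p^2 + 2*p + 1) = (p - 5)*(p - 2)*(p + 1)*(p + 1)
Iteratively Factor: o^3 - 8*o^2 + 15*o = (o - 5)*(o^2 - 3*o) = (o - 5)*(o - 3)*(o)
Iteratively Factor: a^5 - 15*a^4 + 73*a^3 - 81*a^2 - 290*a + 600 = (a - 4)*(a^4 - 11*a^3 + 29*a^2 + 35*a - 150) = (a - 5)*(a - 4)*(a^3 - 6*a^2 - a + 30) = (a - 5)*(a - 4)*(a - 3)*(a^2 - 3*a - 10) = (a - 5)^2*(a - 4)*(a - 3)*(a + 2)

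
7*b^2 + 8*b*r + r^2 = (b + r)*(7*b + r)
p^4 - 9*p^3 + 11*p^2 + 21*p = p*(p - 7)*(p - 3)*(p + 1)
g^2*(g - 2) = g^3 - 2*g^2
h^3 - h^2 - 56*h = h*(h - 8)*(h + 7)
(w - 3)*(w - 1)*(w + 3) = w^3 - w^2 - 9*w + 9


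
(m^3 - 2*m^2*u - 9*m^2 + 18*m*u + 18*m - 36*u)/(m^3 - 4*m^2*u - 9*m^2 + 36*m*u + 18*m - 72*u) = (-m + 2*u)/(-m + 4*u)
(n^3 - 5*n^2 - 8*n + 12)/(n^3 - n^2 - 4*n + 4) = (n - 6)/(n - 2)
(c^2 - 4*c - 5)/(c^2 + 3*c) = (c^2 - 4*c - 5)/(c*(c + 3))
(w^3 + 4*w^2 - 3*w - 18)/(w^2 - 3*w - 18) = (w^2 + w - 6)/(w - 6)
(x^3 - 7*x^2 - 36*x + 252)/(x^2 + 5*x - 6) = (x^2 - 13*x + 42)/(x - 1)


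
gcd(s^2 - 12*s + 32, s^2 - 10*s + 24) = s - 4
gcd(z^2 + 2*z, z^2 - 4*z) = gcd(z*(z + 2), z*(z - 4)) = z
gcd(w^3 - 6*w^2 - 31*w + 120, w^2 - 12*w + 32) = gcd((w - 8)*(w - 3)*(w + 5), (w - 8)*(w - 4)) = w - 8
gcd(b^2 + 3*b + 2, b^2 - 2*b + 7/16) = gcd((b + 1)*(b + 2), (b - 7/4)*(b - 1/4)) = 1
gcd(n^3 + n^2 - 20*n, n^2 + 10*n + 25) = n + 5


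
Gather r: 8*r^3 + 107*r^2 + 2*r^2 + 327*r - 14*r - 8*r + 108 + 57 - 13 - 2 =8*r^3 + 109*r^2 + 305*r + 150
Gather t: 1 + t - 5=t - 4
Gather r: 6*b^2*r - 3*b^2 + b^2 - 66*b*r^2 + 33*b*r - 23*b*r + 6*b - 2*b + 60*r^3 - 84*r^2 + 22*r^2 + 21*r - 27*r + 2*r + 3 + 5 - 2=-2*b^2 + 4*b + 60*r^3 + r^2*(-66*b - 62) + r*(6*b^2 + 10*b - 4) + 6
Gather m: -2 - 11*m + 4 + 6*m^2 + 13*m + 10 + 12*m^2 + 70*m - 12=18*m^2 + 72*m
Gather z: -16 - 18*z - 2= -18*z - 18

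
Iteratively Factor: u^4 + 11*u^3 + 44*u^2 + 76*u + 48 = (u + 2)*(u^3 + 9*u^2 + 26*u + 24) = (u + 2)*(u + 3)*(u^2 + 6*u + 8) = (u + 2)^2*(u + 3)*(u + 4)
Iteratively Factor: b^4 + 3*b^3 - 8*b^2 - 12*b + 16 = (b + 2)*(b^3 + b^2 - 10*b + 8) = (b - 1)*(b + 2)*(b^2 + 2*b - 8) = (b - 1)*(b + 2)*(b + 4)*(b - 2)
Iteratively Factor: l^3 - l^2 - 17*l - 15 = (l - 5)*(l^2 + 4*l + 3) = (l - 5)*(l + 3)*(l + 1)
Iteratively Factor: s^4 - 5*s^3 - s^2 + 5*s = (s + 1)*(s^3 - 6*s^2 + 5*s) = (s - 1)*(s + 1)*(s^2 - 5*s) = (s - 5)*(s - 1)*(s + 1)*(s)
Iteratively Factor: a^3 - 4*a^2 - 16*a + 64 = (a - 4)*(a^2 - 16) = (a - 4)^2*(a + 4)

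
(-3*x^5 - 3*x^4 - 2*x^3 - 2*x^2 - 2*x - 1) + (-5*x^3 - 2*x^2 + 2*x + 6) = -3*x^5 - 3*x^4 - 7*x^3 - 4*x^2 + 5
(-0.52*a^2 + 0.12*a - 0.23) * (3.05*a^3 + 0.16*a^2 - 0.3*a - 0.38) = -1.586*a^5 + 0.2828*a^4 - 0.5263*a^3 + 0.1248*a^2 + 0.0234*a + 0.0874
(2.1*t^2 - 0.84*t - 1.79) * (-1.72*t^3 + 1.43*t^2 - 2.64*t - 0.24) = -3.612*t^5 + 4.4478*t^4 - 3.6664*t^3 - 0.8461*t^2 + 4.9272*t + 0.4296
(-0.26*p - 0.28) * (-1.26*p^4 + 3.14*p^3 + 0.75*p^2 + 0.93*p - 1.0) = 0.3276*p^5 - 0.4636*p^4 - 1.0742*p^3 - 0.4518*p^2 - 0.000400000000000011*p + 0.28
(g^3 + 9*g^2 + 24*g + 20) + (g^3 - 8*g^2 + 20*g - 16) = 2*g^3 + g^2 + 44*g + 4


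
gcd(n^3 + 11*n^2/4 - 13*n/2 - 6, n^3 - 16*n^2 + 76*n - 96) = n - 2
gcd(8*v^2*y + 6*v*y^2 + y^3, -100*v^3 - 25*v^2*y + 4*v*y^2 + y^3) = 4*v + y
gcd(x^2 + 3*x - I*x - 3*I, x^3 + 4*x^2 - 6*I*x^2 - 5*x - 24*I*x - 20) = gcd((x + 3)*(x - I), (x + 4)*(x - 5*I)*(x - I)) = x - I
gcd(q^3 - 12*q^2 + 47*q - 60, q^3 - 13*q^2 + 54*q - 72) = q^2 - 7*q + 12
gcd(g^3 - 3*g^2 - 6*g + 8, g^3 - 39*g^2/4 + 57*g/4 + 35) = g - 4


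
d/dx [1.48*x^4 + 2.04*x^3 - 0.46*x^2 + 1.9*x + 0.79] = 5.92*x^3 + 6.12*x^2 - 0.92*x + 1.9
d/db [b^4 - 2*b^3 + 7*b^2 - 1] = 2*b*(2*b^2 - 3*b + 7)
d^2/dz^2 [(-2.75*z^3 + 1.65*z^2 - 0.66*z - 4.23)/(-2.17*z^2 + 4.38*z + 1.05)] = (-2.8421709430404e-14*z^5 + 92.8965180000001*z^3 + 172.838232*z^2 - 214.012638*z + 171.867204)/(10.218313*z^6 - 61.874946*z^5 + 110.057409*z^4 - 24.148692*z^3 - 53.253585*z^2 - 14.48685*z - 1.157625)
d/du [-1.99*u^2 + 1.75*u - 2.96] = 1.75 - 3.98*u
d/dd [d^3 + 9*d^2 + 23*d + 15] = 3*d^2 + 18*d + 23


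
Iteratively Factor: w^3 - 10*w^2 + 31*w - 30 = (w - 2)*(w^2 - 8*w + 15) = (w - 3)*(w - 2)*(w - 5)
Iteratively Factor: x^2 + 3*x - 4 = (x - 1)*(x + 4)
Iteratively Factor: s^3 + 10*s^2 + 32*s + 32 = (s + 4)*(s^2 + 6*s + 8) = (s + 4)^2*(s + 2)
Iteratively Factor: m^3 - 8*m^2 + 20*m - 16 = (m - 2)*(m^2 - 6*m + 8) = (m - 2)^2*(m - 4)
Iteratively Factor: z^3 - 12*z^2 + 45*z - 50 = (z - 5)*(z^2 - 7*z + 10) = (z - 5)*(z - 2)*(z - 5)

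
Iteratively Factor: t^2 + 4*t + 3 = (t + 3)*(t + 1)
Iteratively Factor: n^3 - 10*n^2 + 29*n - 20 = (n - 5)*(n^2 - 5*n + 4) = (n - 5)*(n - 4)*(n - 1)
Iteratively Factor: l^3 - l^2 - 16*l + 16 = (l + 4)*(l^2 - 5*l + 4) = (l - 4)*(l + 4)*(l - 1)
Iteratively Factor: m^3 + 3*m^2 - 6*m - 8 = (m + 1)*(m^2 + 2*m - 8) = (m - 2)*(m + 1)*(m + 4)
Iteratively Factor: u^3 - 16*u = (u + 4)*(u^2 - 4*u) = u*(u + 4)*(u - 4)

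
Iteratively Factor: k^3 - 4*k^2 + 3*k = (k - 3)*(k^2 - k) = (k - 3)*(k - 1)*(k)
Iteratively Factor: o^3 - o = (o)*(o^2 - 1) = o*(o + 1)*(o - 1)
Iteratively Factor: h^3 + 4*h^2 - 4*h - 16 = (h + 2)*(h^2 + 2*h - 8) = (h - 2)*(h + 2)*(h + 4)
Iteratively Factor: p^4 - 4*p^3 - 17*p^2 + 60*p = (p - 5)*(p^3 + p^2 - 12*p) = p*(p - 5)*(p^2 + p - 12) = p*(p - 5)*(p - 3)*(p + 4)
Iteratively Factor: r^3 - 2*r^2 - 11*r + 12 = (r + 3)*(r^2 - 5*r + 4) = (r - 1)*(r + 3)*(r - 4)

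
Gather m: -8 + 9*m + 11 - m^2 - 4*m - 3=-m^2 + 5*m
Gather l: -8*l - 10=-8*l - 10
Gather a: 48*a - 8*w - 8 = 48*a - 8*w - 8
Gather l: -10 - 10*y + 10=-10*y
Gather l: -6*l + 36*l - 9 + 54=30*l + 45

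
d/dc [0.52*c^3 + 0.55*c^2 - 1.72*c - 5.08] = 1.56*c^2 + 1.1*c - 1.72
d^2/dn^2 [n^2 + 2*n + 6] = 2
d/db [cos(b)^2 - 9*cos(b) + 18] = (9 - 2*cos(b))*sin(b)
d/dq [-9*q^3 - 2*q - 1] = -27*q^2 - 2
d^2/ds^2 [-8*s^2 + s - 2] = -16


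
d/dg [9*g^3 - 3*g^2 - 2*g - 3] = 27*g^2 - 6*g - 2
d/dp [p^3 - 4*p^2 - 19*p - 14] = 3*p^2 - 8*p - 19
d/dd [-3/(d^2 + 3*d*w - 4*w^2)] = 3*(2*d + 3*w)/(d^2 + 3*d*w - 4*w^2)^2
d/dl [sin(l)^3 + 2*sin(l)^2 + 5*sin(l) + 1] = (3*sin(l)^2 + 4*sin(l) + 5)*cos(l)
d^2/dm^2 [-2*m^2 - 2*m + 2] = -4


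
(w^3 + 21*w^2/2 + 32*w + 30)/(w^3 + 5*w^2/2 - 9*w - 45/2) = (w^2 + 8*w + 12)/(w^2 - 9)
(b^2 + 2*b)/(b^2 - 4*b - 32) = b*(b + 2)/(b^2 - 4*b - 32)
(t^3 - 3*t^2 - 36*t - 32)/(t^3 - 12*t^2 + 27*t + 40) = (t + 4)/(t - 5)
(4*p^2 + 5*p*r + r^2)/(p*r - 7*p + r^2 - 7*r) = (4*p + r)/(r - 7)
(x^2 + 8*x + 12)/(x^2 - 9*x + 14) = (x^2 + 8*x + 12)/(x^2 - 9*x + 14)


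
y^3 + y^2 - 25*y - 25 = (y - 5)*(y + 1)*(y + 5)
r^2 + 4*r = r*(r + 4)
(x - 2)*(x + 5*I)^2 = x^3 - 2*x^2 + 10*I*x^2 - 25*x - 20*I*x + 50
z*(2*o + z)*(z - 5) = 2*o*z^2 - 10*o*z + z^3 - 5*z^2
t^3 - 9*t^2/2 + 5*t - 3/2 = (t - 3)*(t - 1)*(t - 1/2)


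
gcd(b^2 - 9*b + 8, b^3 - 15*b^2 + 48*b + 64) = b - 8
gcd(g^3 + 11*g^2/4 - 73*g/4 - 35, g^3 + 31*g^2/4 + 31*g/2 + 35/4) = g^2 + 27*g/4 + 35/4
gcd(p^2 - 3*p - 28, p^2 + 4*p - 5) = 1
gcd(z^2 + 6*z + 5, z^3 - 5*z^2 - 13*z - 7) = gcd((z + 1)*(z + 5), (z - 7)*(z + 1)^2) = z + 1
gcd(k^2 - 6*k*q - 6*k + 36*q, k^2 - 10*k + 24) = k - 6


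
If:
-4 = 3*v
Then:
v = -4/3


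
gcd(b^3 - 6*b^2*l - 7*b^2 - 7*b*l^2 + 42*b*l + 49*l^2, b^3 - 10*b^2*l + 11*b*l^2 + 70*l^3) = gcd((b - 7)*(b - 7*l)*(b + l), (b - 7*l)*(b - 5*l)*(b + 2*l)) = b - 7*l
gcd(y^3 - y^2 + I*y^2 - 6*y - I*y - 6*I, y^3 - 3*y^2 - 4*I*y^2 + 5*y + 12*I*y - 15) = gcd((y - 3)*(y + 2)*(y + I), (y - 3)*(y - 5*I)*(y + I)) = y^2 + y*(-3 + I) - 3*I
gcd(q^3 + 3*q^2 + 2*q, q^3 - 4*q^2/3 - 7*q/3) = q^2 + q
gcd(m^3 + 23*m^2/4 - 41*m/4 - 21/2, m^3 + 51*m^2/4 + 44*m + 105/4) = m^2 + 31*m/4 + 21/4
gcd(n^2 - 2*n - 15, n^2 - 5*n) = n - 5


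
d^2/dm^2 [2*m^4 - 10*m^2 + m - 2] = 24*m^2 - 20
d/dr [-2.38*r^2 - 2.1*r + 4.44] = -4.76*r - 2.1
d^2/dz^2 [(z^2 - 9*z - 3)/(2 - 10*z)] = 119/(125*z^3 - 75*z^2 + 15*z - 1)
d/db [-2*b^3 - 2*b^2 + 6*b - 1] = -6*b^2 - 4*b + 6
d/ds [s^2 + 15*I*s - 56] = 2*s + 15*I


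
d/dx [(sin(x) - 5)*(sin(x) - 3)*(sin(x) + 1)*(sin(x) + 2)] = (4*sin(x)^3 - 15*sin(x)^2 - 14*sin(x) + 29)*cos(x)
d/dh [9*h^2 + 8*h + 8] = 18*h + 8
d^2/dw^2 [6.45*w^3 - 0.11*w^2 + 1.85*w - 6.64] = 38.7*w - 0.22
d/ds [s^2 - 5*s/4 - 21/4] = 2*s - 5/4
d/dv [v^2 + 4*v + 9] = 2*v + 4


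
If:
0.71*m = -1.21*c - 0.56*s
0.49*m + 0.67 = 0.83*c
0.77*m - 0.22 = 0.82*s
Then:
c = 0.56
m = -0.42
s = -0.67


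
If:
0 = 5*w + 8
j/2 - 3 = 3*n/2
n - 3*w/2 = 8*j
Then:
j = 6/115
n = -228/115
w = -8/5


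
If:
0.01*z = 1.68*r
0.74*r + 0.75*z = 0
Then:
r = 0.00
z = 0.00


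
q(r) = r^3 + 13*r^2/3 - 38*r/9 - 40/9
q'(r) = 3*r^2 + 26*r/3 - 38/9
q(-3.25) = 20.72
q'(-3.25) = -0.70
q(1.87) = 9.35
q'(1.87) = 22.48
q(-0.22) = -3.32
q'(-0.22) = -5.98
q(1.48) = 2.04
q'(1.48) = 15.18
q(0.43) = -5.38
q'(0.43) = 0.06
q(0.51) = -5.34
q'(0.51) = 0.98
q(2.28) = 20.31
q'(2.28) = 31.13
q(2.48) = 26.99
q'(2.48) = 35.72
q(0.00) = -4.44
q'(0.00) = -4.22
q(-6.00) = -39.11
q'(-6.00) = 51.78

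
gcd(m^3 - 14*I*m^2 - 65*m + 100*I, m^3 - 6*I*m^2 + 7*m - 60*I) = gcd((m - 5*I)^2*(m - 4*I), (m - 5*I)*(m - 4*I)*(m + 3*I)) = m^2 - 9*I*m - 20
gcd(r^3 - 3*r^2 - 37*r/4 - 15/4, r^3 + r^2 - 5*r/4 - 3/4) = r^2 + 2*r + 3/4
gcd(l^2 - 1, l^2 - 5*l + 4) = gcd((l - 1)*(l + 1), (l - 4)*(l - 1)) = l - 1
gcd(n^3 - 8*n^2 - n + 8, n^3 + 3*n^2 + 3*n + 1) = n + 1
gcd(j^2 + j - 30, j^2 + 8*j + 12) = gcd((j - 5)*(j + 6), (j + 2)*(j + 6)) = j + 6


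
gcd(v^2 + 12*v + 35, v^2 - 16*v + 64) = 1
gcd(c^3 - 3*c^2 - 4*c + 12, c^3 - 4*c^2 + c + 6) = c^2 - 5*c + 6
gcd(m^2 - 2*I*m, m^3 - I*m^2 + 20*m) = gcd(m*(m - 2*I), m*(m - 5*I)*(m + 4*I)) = m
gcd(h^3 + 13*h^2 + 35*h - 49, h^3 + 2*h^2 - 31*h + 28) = h^2 + 6*h - 7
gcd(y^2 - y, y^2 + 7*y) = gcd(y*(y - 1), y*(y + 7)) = y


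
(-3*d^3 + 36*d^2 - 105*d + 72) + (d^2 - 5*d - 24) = -3*d^3 + 37*d^2 - 110*d + 48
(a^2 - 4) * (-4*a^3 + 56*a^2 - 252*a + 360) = -4*a^5 + 56*a^4 - 236*a^3 + 136*a^2 + 1008*a - 1440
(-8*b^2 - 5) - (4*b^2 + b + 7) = -12*b^2 - b - 12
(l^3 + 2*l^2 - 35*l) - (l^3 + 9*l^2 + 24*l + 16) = -7*l^2 - 59*l - 16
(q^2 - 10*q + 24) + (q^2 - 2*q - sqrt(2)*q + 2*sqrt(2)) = 2*q^2 - 12*q - sqrt(2)*q + 2*sqrt(2) + 24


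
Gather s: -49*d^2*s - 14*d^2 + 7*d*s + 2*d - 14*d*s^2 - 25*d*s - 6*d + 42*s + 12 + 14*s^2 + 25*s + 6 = -14*d^2 - 4*d + s^2*(14 - 14*d) + s*(-49*d^2 - 18*d + 67) + 18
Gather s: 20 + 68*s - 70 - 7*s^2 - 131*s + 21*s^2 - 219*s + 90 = 14*s^2 - 282*s + 40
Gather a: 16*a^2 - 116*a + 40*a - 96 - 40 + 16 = 16*a^2 - 76*a - 120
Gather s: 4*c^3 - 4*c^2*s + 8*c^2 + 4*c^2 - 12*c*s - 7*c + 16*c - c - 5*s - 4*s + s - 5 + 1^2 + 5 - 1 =4*c^3 + 12*c^2 + 8*c + s*(-4*c^2 - 12*c - 8)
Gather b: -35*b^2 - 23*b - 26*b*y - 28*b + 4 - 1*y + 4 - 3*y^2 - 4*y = -35*b^2 + b*(-26*y - 51) - 3*y^2 - 5*y + 8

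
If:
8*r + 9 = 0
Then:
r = -9/8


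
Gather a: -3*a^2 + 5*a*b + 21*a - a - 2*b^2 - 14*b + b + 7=-3*a^2 + a*(5*b + 20) - 2*b^2 - 13*b + 7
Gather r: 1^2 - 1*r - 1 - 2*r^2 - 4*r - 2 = -2*r^2 - 5*r - 2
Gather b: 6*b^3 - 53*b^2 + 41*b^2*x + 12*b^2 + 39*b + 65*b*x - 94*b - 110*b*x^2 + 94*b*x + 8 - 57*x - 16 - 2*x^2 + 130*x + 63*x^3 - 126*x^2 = 6*b^3 + b^2*(41*x - 41) + b*(-110*x^2 + 159*x - 55) + 63*x^3 - 128*x^2 + 73*x - 8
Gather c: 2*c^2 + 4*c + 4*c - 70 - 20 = 2*c^2 + 8*c - 90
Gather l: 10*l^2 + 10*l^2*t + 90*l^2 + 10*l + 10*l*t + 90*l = l^2*(10*t + 100) + l*(10*t + 100)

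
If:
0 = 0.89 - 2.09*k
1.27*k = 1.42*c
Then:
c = 0.38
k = 0.43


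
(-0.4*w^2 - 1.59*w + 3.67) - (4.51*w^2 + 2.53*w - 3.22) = -4.91*w^2 - 4.12*w + 6.89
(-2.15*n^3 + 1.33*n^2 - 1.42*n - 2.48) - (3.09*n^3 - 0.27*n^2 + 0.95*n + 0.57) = -5.24*n^3 + 1.6*n^2 - 2.37*n - 3.05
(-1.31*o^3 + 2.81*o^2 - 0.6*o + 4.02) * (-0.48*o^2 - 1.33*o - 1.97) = 0.6288*o^5 + 0.3935*o^4 - 0.8686*o^3 - 6.6673*o^2 - 4.1646*o - 7.9194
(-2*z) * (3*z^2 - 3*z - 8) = -6*z^3 + 6*z^2 + 16*z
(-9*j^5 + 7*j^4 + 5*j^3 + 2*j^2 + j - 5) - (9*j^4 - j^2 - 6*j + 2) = -9*j^5 - 2*j^4 + 5*j^3 + 3*j^2 + 7*j - 7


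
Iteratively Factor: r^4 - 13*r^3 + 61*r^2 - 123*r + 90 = (r - 3)*(r^3 - 10*r^2 + 31*r - 30) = (r - 5)*(r - 3)*(r^2 - 5*r + 6) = (r - 5)*(r - 3)*(r - 2)*(r - 3)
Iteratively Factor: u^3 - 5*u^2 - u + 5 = (u - 1)*(u^2 - 4*u - 5) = (u - 1)*(u + 1)*(u - 5)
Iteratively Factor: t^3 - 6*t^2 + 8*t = (t)*(t^2 - 6*t + 8) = t*(t - 2)*(t - 4)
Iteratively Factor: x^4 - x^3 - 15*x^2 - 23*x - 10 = (x + 1)*(x^3 - 2*x^2 - 13*x - 10) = (x - 5)*(x + 1)*(x^2 + 3*x + 2) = (x - 5)*(x + 1)^2*(x + 2)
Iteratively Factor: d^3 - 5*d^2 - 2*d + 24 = (d - 4)*(d^2 - d - 6) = (d - 4)*(d + 2)*(d - 3)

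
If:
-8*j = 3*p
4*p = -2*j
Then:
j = 0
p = 0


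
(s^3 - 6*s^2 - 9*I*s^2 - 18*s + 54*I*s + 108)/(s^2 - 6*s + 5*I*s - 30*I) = (s^2 - 9*I*s - 18)/(s + 5*I)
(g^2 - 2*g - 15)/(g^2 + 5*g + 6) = (g - 5)/(g + 2)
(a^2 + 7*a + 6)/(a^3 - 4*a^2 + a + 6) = (a + 6)/(a^2 - 5*a + 6)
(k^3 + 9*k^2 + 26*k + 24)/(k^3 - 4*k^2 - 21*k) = (k^2 + 6*k + 8)/(k*(k - 7))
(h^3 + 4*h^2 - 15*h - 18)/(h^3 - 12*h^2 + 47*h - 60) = (h^2 + 7*h + 6)/(h^2 - 9*h + 20)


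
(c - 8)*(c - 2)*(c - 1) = c^3 - 11*c^2 + 26*c - 16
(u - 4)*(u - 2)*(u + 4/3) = u^3 - 14*u^2/3 + 32/3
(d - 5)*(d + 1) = d^2 - 4*d - 5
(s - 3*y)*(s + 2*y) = s^2 - s*y - 6*y^2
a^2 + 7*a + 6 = (a + 1)*(a + 6)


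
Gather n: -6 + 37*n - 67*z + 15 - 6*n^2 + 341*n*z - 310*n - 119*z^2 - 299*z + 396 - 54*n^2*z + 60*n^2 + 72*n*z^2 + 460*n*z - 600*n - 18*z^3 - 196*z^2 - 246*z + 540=n^2*(54 - 54*z) + n*(72*z^2 + 801*z - 873) - 18*z^3 - 315*z^2 - 612*z + 945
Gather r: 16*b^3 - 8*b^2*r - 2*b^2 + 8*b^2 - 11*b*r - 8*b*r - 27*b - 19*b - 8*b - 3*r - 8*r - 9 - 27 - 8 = 16*b^3 + 6*b^2 - 54*b + r*(-8*b^2 - 19*b - 11) - 44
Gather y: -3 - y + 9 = 6 - y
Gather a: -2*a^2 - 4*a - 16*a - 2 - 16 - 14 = -2*a^2 - 20*a - 32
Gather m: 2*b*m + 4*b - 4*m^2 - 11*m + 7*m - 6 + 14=4*b - 4*m^2 + m*(2*b - 4) + 8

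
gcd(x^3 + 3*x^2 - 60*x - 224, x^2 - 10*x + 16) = x - 8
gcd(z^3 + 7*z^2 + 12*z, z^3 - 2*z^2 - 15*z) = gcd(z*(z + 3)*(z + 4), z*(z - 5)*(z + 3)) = z^2 + 3*z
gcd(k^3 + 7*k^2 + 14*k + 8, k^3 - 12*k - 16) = k + 2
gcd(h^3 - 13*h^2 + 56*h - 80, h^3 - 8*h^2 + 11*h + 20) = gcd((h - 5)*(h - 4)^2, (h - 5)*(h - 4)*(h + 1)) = h^2 - 9*h + 20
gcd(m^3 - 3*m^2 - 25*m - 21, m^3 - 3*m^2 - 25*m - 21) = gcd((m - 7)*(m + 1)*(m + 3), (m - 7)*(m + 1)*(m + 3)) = m^3 - 3*m^2 - 25*m - 21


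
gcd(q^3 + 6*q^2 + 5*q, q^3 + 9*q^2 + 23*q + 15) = q^2 + 6*q + 5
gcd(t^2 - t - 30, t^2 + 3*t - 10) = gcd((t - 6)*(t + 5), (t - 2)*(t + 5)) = t + 5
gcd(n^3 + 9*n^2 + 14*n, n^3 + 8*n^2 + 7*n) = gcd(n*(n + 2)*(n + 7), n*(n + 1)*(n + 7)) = n^2 + 7*n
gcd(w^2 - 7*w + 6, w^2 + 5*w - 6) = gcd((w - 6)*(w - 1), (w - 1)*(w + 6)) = w - 1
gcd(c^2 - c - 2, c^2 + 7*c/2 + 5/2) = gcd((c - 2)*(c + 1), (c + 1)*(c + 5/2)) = c + 1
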